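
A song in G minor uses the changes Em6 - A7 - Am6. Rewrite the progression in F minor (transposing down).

Dm6 G7 Gm6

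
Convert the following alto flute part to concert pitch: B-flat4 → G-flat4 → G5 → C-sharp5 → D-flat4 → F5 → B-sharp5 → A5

F4 Db4 D5 G#4 Ab3 C5 F##5 E5

The alto flute sounds a perfect fourth below written, so transpose each written note down a perfect fourth.
Bb4 becomes F4
Gb4 becomes Db4
G5 becomes D5
C#5 becomes G#4
Db4 becomes Ab3
F5 becomes C5
B#5 becomes F##5
A5 becomes E5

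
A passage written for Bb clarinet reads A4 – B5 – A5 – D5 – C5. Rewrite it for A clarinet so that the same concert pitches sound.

Bb4 C6 Bb5 Eb5 Db5

First find concert pitch: the Bb clarinet sounds a major second below written, so A4 B5 A5 D5 C5 sounds G4 A5 G5 C5 Bb4.
Then write for A clarinet: it sounds a minor third below written, so the part must be a minor third above concert.
G4 → Bb4
A5 → C6
G5 → Bb5
C5 → Eb5
Bb4 → Db5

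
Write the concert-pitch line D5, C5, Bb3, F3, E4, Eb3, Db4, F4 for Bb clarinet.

E5 D5 C4 G3 F#4 F3 Eb4 G4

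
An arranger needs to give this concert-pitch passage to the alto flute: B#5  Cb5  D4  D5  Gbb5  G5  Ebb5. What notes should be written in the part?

E#6 Fb5 G4 G5 Cbb6 C6 Abb5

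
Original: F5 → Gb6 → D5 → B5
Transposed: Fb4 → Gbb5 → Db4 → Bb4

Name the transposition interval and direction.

Take the first pair: F5 → Fb4. F to F spans 8 letter names, so the interval is some kind of octave.
Fb4 to F5 is 13 semitones, which makes it an augmented octave; the second version is lower, so the direction is down.
Checking another pair — B5 → Bb4 — gives the same interval.

down an augmented octave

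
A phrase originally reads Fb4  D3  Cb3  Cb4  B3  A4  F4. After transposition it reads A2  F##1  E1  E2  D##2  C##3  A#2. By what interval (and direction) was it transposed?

From Fb4 to A2 is 13 letter names — a thirteenth of some quality.
A2 to Fb4 is 19 semitones, which makes it a diminished thirteenth; the second version is lower, so the direction is down.
Checking another pair — F4 → A#2 — gives the same interval.

down a diminished thirteenth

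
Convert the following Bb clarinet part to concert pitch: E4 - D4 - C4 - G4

D4 C4 Bb3 F4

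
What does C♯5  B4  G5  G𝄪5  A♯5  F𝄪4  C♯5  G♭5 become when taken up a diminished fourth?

C#5 up a diminished fourth is F5.
B4: a fourth up reaches E, and 4 semitones makes it Eb5.
G5: a fourth up reaches C, and 4 semitones makes it Cb6.
A diminished fourth up from G##5 gives C#6.
A#5: a fourth up reaches D, and 4 semitones makes it D6.
A diminished fourth up from F##4 gives B4.
A diminished fourth up from C#5 gives F5.
Gb5: a fourth up reaches C, and 4 semitones makes it Cbb6.

F5 Eb5 Cb6 C#6 D6 B4 F5 Cbb6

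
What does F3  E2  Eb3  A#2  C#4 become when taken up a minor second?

F3 -> Gb3
E2 -> F2
Eb3 -> Fb3
A#2 -> B2
C#4 -> D4

Gb3 F2 Fb3 B2 D4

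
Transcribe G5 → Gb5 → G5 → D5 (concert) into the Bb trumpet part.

The Bb trumpet sounds a major second below written, so the written part must be a major second above concert — transpose each note up.
G5 to A5
Gb5 to Ab5
G5 to A5
D5 to E5

A5 Ab5 A5 E5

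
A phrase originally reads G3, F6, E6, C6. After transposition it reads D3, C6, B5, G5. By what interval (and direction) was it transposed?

down a perfect fourth

From G3 to D3 is 4 letter names — a fourth of some quality.
D3 to G3 is 5 semitones, which makes it a perfect fourth; the second version is lower, so the direction is down.
Checking another pair — C6 → G5 — gives the same interval.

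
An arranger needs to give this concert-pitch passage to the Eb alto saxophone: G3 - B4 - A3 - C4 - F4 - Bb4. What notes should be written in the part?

E4 G#5 F#4 A4 D5 G5

Written C4 sounds as Eb3 on the Eb alto saxophone, so concert pitches are written a major sixth up.
G3 gives E4
B4 gives G#5
A3 gives F#4
C4 gives A4
F4 gives D5
Bb4 gives G5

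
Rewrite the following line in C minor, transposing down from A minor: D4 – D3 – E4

A minor to C minor down is a major sixth, so every note moves down by that interval.
D4 → F3
D3 → F2
E4 → G3

F3 F2 G3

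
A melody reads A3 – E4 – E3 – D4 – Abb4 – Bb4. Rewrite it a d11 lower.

A3: an eleventh down reaches E, and 16 semitones makes it E#2.
E4: an eleventh down reaches B, and 16 semitones makes it B#2.
A diminished eleventh down from E3 gives B#1.
D4: an eleventh down reaches A, and 16 semitones makes it A#2.
A diminished eleventh down from Abb4 gives Eb3.
Bb4: an eleventh down reaches F, and 16 semitones makes it F#3.

E#2 B#2 B#1 A#2 Eb3 F#3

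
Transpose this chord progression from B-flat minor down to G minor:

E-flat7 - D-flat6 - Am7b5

C7 Bb6 F#m7b5

B-flat minor down to G minor is a minor third; each chord root moves by that interval while the quality stays the same.
E-flat7: root E-flat down a minor third → C, giving C7.
D-flat6: root D-flat down a minor third → Bb, giving Bb6.
Am7b5: root A down a minor third → F#, giving F#m7b5.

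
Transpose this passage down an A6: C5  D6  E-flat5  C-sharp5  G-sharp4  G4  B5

Ebb4 Fb5 Gbb4 Eb4 Bb3 Bbb3 Db5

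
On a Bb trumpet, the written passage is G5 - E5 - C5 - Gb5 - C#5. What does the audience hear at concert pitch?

F5 D5 Bb4 Fb5 B4

Written C4 on the Bb trumpet sounds as Bb3, a major second lower; apply that shift to every note.
G5 -> F5
E5 -> D5
C5 -> Bb4
Gb5 -> Fb5
C#5 -> B4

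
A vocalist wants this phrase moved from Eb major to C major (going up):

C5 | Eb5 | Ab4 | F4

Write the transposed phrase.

A5 C6 F5 D5

From Eb up to C is a major sixth; apply that to each pitch.
C5 gives A5
Eb5 gives C6
Ab4 gives F5
F4 gives D5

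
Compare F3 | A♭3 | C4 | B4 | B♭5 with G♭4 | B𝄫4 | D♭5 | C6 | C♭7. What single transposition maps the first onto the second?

up a minor ninth

Take the first pair: F3 → Gb4. F to G spans 9 letter names, so the interval is some kind of ninth.
F3 to Gb4 is 13 semitones, which makes it a minor ninth; the second version is higher, so the direction is up.
Checking another pair — Bb5 → Cb7 — gives the same interval.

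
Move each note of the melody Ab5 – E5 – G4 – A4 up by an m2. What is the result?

Bbb5 F5 Ab4 Bb4

A minor second up from Ab5 gives Bbb5.
E5: a second up reaches F, and 1 semitone makes it F5.
G4: a second up reaches A, and 1 semitone makes it Ab4.
A4 up a minor second is Bb4.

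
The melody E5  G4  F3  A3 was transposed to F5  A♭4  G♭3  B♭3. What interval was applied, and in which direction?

From E5 to F5 is 2 letter names — a second of some quality.
E5 to F5 is 1 semitone, which makes it a minor second; the second version is higher, so the direction is up.
Checking another pair — A3 → Bb3 — gives the same interval.

up a minor second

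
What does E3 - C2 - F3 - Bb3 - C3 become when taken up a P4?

E3: a fourth up reaches A, and 5 semitones makes it A3.
C2 up a perfect fourth is F2.
F3 up a perfect fourth is Bb3.
A perfect fourth up from Bb3 gives Eb4.
A perfect fourth up from C3 gives F3.

A3 F2 Bb3 Eb4 F3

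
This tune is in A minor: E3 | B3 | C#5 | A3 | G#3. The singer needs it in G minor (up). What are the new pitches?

D4 A4 B5 G4 F#4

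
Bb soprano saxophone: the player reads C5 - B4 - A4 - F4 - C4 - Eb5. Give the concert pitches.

Bb4 A4 G4 Eb4 Bb3 Db5

Written C4 on the Bb soprano saxophone sounds as Bb3, a major second lower; apply that shift to every note.
C5 -> Bb4
B4 -> A4
A4 -> G4
F4 -> Eb4
C4 -> Bb3
Eb5 -> Db5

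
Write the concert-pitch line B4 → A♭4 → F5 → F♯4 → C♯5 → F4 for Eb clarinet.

G#4 F4 D5 D#4 A#4 D4

The Eb clarinet sounds a minor third above written, so the written part must be a minor third below concert — transpose each note down.
B4 becomes G#4
Ab4 becomes F4
F5 becomes D5
F#4 becomes D#4
C#5 becomes A#4
F4 becomes D4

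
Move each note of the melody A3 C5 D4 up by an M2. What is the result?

B3 D5 E4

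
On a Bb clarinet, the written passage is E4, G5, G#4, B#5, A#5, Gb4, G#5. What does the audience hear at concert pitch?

D4 F5 F#4 A#5 G#5 Fb4 F#5

Written C4 on the Bb clarinet sounds as Bb3, a major second lower; apply that shift to every note.
E4 becomes D4
G5 becomes F5
G#4 becomes F#4
B#5 becomes A#5
A#5 becomes G#5
Gb4 becomes Fb4
G#5 becomes F#5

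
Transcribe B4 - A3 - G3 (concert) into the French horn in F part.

The French horn in F sounds a perfect fifth below written, so the written part must be a perfect fifth above concert — transpose each note up.
B4 -> F#5
A3 -> E4
G3 -> D4

F#5 E4 D4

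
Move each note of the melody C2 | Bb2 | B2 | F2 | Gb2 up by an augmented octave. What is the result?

C2 becomes C#3
Bb2 becomes B3
B2 becomes B#3
F2 becomes F#3
Gb2 becomes G3

C#3 B3 B#3 F#3 G3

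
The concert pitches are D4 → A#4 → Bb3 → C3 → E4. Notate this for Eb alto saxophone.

The Eb alto saxophone sounds a major sixth below written, so the written part must be a major sixth above concert — transpose each note up.
D4 gives B4
A#4 gives F##5
Bb3 gives G4
C3 gives A3
E4 gives C#5

B4 F##5 G4 A3 C#5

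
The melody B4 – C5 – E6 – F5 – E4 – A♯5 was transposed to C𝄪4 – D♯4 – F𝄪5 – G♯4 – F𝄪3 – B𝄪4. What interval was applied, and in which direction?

down a diminished seventh

Take the first pair: B4 → C##4. B to C spans 7 letter names, so the interval is some kind of seventh.
C##4 to B4 is 9 semitones, which makes it a diminished seventh; the second version is lower, so the direction is down.
Checking another pair — A#5 → B##4 — gives the same interval.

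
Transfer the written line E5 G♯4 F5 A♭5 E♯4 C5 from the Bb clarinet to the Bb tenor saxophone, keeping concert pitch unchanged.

E6 G#5 F6 Ab6 E#5 C6

First find concert pitch: the Bb clarinet sounds a major second below written, so E5 G♯4 F5 A♭5 E♯4 C5 sounds D5 F#4 Eb5 Gb5 D#4 Bb4.
Then write for Bb tenor saxophone: it sounds a major ninth below written, so the part must be a major ninth above concert.
D5 → E6
F#4 → G#5
Eb5 → F6
Gb5 → Ab6
D#4 → E#5
Bb4 → C6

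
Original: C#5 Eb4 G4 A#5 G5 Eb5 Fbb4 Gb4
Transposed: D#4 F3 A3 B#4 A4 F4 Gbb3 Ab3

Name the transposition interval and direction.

down a minor seventh

Take the first pair: C#5 → D#4. C to D spans 7 letter names, so the interval is some kind of seventh.
D#4 to C#5 is 10 semitones, which makes it a minor seventh; the second version is lower, so the direction is down.
Checking another pair — Gb4 → Ab3 — gives the same interval.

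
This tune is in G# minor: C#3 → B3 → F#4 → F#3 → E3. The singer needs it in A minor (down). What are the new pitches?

From G# down to A is a major seventh; apply that to each pitch.
C#3 gives D2
B3 gives C3
F#4 gives G3
F#3 gives G2
E3 gives F2

D2 C3 G3 G2 F2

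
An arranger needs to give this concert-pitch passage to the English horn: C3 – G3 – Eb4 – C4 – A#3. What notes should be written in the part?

Written C4 sounds as F3 on the English horn, so concert pitches are written a perfect fifth up.
C3 → G3
G3 → D4
Eb4 → Bb4
C4 → G4
A#3 → E#4

G3 D4 Bb4 G4 E#4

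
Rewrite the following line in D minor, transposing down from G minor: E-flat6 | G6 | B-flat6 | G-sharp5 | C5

Bb5 D6 F6 D#5 G4

G minor to D minor down is a perfect fourth, so every note moves down by that interval.
Eb6 to Bb5
G6 to D6
Bb6 to F6
G#5 to D#5
C5 to G4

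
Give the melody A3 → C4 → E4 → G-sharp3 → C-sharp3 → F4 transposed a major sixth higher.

A3 to F#4
C4 to A4
E4 to C#5
G#3 to E#4
C#3 to A#3
F4 to D5

F#4 A4 C#5 E#4 A#3 D5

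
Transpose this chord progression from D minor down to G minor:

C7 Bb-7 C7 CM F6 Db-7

F7 Eb-7 F7 FM Bb6 Gb-7

D minor down to G minor is a perfect fifth; each chord root moves by that interval while the quality stays the same.
C7: root C down a perfect fifth → F, giving F7.
Bb-7: root Bb down a perfect fifth → Eb, giving Eb-7.
C7: root C down a perfect fifth → F, giving F7.
CM: root C down a perfect fifth → F, giving FM.
F6: root F down a perfect fifth → Bb, giving Bb6.
Db-7: root Db down a perfect fifth → Gb, giving Gb-7.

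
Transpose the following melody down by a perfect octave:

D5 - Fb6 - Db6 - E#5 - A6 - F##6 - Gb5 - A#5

D5 down a perfect octave is D4.
Fb6 down a perfect octave is Fb5.
Db6 down a perfect octave is Db5.
E#5: an octave down reaches E, and 12 semitones makes it E#4.
A6: an octave down reaches A, and 12 semitones makes it A5.
F##6: an octave down reaches F, and 12 semitones makes it F##5.
A perfect octave down from Gb5 gives Gb4.
A perfect octave down from A#5 gives A#4.

D4 Fb5 Db5 E#4 A5 F##5 Gb4 A#4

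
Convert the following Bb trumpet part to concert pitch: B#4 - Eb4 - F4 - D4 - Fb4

Written C4 on the Bb trumpet sounds as Bb3, a major second lower; apply that shift to every note.
B#4 becomes A#4
Eb4 becomes Db4
F4 becomes Eb4
D4 becomes C4
Fb4 becomes Ebb4

A#4 Db4 Eb4 C4 Ebb4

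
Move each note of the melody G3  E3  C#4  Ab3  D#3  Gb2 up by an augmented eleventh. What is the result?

C#5 A#4 F##5 D5 G##4 C4

G3: an eleventh up reaches C, and 18 semitones makes it C#5.
E3: an eleventh up reaches A, and 18 semitones makes it A#4.
C#4 up an augmented eleventh is F##5.
Ab3: an eleventh up reaches D, and 18 semitones makes it D5.
D#3: an eleventh up reaches G, and 18 semitones makes it G##4.
Gb2: an eleventh up reaches C, and 18 semitones makes it C4.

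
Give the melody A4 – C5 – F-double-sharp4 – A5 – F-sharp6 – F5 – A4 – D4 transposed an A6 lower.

Cb4 Ebb4 A3 Cb5 Ab5 Abb4 Cb4 Fb3

A4 gives Cb4
C5 gives Ebb4
F##4 gives A3
A5 gives Cb5
F#6 gives Ab5
F5 gives Abb4
A4 gives Cb4
D4 gives Fb3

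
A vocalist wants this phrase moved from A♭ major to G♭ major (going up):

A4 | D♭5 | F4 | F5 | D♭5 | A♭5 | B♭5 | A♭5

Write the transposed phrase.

From A♭ up to G♭ is a minor seventh; apply that to each pitch.
A4 to G5
Db5 to Cb6
F4 to Eb5
F5 to Eb6
Db5 to Cb6
Ab5 to Gb6
Bb5 to Ab6
Ab5 to Gb6

G5 Cb6 Eb5 Eb6 Cb6 Gb6 Ab6 Gb6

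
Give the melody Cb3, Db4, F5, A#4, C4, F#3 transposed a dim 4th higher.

Fbb3 Gbb4 Bbb5 D5 Fb4 Bb3

Cb3 gives Fbb3
Db4 gives Gbb4
F5 gives Bbb5
A#4 gives D5
C4 gives Fb4
F#3 gives Bb3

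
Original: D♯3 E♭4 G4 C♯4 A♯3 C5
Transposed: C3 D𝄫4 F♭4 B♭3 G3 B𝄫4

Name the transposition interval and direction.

down an augmented second

From D#3 to C3 is 2 letter names — a second of some quality.
C3 to D#3 is 3 semitones, which makes it an augmented second; the second version is lower, so the direction is down.
Checking another pair — C5 → Bbb4 — gives the same interval.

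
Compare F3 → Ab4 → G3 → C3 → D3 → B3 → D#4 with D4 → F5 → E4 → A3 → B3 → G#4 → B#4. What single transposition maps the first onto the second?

up a major sixth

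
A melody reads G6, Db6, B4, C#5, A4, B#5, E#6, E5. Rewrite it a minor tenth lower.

G6 gives E5
Db6 gives Bb4
B4 gives G#3
C#5 gives A#3
A4 gives F#3
B#5 gives G##4
E#6 gives C##5
E5 gives C#4

E5 Bb4 G#3 A#3 F#3 G##4 C##5 C#4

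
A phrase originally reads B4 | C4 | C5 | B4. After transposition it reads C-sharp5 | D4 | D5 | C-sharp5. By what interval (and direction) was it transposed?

From B4 to C#5 is 2 letter names — a second of some quality.
B4 to C#5 is 2 semitones, which makes it a major second; the second version is higher, so the direction is up.
Checking another pair — B4 → C#5 — gives the same interval.

up a major second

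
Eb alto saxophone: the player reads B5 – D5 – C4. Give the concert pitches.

D5 F4 Eb3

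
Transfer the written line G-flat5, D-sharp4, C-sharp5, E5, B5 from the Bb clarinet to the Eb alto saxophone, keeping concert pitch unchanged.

First find concert pitch: the Bb clarinet sounds a major second below written, so G-flat5 D-sharp4 C-sharp5 E5 B5 sounds Fb5 C#4 B4 D5 A5.
Then write for Eb alto saxophone: it sounds a major sixth below written, so the part must be a major sixth above concert.
Fb5 → Db6
C#4 → A#4
B4 → G#5
D5 → B5
A5 → F#6

Db6 A#4 G#5 B5 F#6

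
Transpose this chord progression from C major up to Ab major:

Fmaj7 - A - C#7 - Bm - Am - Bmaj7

Dbmaj7 F A7 Gm Fm Gmaj7

C major up to Ab major is a minor sixth; each chord root moves by that interval while the quality stays the same.
Fmaj7: root F up a minor sixth → Db, giving Dbmaj7.
A: root A up a minor sixth → F, giving F.
C#7: root C# up a minor sixth → A, giving A7.
Bm: root B up a minor sixth → G, giving Gm.
Am: root A up a minor sixth → F, giving Fm.
Bmaj7: root B up a minor sixth → G, giving Gmaj7.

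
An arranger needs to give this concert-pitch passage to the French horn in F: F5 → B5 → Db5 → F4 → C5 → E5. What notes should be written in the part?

Written C4 sounds as F3 on the French horn in F, so concert pitches are written a perfect fifth up.
F5 gives C6
B5 gives F#6
Db5 gives Ab5
F4 gives C5
C5 gives G5
E5 gives B5

C6 F#6 Ab5 C5 G5 B5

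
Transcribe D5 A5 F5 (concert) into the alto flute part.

G5 D6 Bb5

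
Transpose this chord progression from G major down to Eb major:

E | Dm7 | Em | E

C Bbm7 Cm C

G major down to Eb major is a major third; each chord root moves by that interval while the quality stays the same.
E: root E down a major third → C, giving C.
Dm7: root D down a major third → Bb, giving Bbm7.
Em: root E down a major third → C, giving Cm.
E: root E down a major third → C, giving C.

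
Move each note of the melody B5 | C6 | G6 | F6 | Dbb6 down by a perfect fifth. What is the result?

B5 -> E5
C6 -> F5
G6 -> C6
F6 -> Bb5
Dbb6 -> Gbb5

E5 F5 C6 Bb5 Gbb5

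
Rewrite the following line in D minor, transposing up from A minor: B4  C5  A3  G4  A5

E5 F5 D4 C5 D6

From A up to D is a perfect fourth; apply that to each pitch.
B4 to E5
C5 to F5
A3 to D4
G4 to C5
A5 to D6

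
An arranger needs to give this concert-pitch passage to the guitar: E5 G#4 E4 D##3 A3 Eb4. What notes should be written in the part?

E6 G#5 E5 D##4 A4 Eb5

Written C4 sounds as C3 on the guitar, so concert pitches are written a perfect octave up.
E5 -> E6
G#4 -> G#5
E4 -> E5
D##3 -> D##4
A3 -> A4
Eb4 -> Eb5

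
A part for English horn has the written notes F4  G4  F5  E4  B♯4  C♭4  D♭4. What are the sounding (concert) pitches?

Bb3 C4 Bb4 A3 E#4 Fb3 Gb3

The English horn sounds a perfect fifth below written, so transpose each written note down a perfect fifth.
F4 to Bb3
G4 to C4
F5 to Bb4
E4 to A3
B#4 to E#4
Cb4 to Fb3
Db4 to Gb3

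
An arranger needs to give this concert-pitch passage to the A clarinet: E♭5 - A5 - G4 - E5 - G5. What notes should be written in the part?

Gb5 C6 Bb4 G5 Bb5

Written C4 sounds as A3 on the A clarinet, so concert pitches are written a minor third up.
Eb5 -> Gb5
A5 -> C6
G4 -> Bb4
E5 -> G5
G5 -> Bb5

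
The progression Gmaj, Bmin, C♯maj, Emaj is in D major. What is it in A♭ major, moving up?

Dbmaj Fmin Gmaj Bbmaj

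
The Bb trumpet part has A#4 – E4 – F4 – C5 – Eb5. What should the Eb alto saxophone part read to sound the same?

First find concert pitch: the Bb trumpet sounds a major second below written, so A#4 E4 F4 C5 Eb5 sounds G#4 D4 Eb4 Bb4 Db5.
Then write for Eb alto saxophone: it sounds a major sixth below written, so the part must be a major sixth above concert.
G#4 → E#5
D4 → B4
Eb4 → C5
Bb4 → G5
Db5 → Bb5

E#5 B4 C5 G5 Bb5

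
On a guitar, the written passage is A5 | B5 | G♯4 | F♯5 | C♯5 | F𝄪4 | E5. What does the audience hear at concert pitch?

The guitar sounds a perfect octave below written, so transpose each written note down a perfect octave.
A5 → A4
B5 → B4
G#4 → G#3
F#5 → F#4
C#5 → C#4
F##4 → F##3
E5 → E4

A4 B4 G#3 F#4 C#4 F##3 E4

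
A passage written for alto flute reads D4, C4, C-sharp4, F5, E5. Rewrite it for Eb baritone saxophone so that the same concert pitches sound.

F#5 E5 E#5 A6 G#6

First find concert pitch: the alto flute sounds a perfect fourth below written, so D4 C4 C-sharp4 F5 E5 sounds A3 G3 G#3 C5 B4.
Then write for Eb baritone saxophone: it sounds a major thirteenth below written, so the part must be a major thirteenth above concert.
A3 → F#5
G3 → E5
G#3 → E#5
C5 → A6
B4 → G#6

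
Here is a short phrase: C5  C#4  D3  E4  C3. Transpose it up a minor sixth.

C5 to Ab5
C#4 to A4
D3 to Bb3
E4 to C5
C3 to Ab3

Ab5 A4 Bb3 C5 Ab3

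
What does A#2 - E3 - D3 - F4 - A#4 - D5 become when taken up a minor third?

C#3 G3 F3 Ab4 C#5 F5

A#2 becomes C#3
E3 becomes G3
D3 becomes F3
F4 becomes Ab4
A#4 becomes C#5
D5 becomes F5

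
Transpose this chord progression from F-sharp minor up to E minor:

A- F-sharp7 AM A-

F-sharp minor up to E minor is a minor seventh; each chord root moves by that interval while the quality stays the same.
A-: root A up a minor seventh → G, giving G-.
F-sharp7: root F-sharp up a minor seventh → E, giving E7.
AM: root A up a minor seventh → G, giving GM.
A-: root A up a minor seventh → G, giving G-.

G- E7 GM G-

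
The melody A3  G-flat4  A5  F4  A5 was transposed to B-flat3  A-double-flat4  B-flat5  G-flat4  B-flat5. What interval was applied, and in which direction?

up a minor second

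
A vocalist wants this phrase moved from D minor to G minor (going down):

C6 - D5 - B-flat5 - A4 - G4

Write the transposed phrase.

D minor to G minor down is a perfect fifth, so every note moves down by that interval.
C6 gives F5
D5 gives G4
Bb5 gives Eb5
A4 gives D4
G4 gives C4

F5 G4 Eb5 D4 C4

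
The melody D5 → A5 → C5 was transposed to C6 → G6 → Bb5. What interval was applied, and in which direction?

up a minor seventh

From D5 to C6 is 7 letter names — a seventh of some quality.
D5 to C6 is 10 semitones, which makes it a minor seventh; the second version is higher, so the direction is up.
Checking another pair — C5 → Bb5 — gives the same interval.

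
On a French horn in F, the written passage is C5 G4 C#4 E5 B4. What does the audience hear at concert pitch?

F4 C4 F#3 A4 E4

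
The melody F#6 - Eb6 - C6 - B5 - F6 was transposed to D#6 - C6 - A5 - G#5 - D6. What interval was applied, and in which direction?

down a minor third

Take the first pair: F#6 → D#6. F to D spans 3 letter names, so the interval is some kind of third.
D#6 to F#6 is 3 semitones, which makes it a minor third; the second version is lower, so the direction is down.
Checking another pair — F6 → D6 — gives the same interval.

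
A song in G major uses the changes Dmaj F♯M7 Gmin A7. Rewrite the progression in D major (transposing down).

G major down to D major is a perfect fourth; each chord root moves by that interval while the quality stays the same.
Dmaj: root D down a perfect fourth → A, giving Amaj.
F♯M7: root F♯ down a perfect fourth → C#, giving C#M7.
Gmin: root G down a perfect fourth → D, giving Dmin.
A7: root A down a perfect fourth → E, giving E7.

Amaj C#M7 Dmin E7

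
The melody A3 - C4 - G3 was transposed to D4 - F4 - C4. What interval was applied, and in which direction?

up a perfect fourth

Take the first pair: A3 → D4. A to D spans 4 letter names, so the interval is some kind of fourth.
A3 to D4 is 5 semitones, which makes it a perfect fourth; the second version is higher, so the direction is up.
Checking another pair — G3 → C4 — gives the same interval.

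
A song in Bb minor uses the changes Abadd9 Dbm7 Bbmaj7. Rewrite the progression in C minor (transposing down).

Bbadd9 Ebm7 Cmaj7

Bb minor down to C minor is a minor seventh; each chord root moves by that interval while the quality stays the same.
Abadd9: root Ab down a minor seventh → Bb, giving Bbadd9.
Dbm7: root Db down a minor seventh → Eb, giving Ebm7.
Bbmaj7: root Bb down a minor seventh → C, giving Cmaj7.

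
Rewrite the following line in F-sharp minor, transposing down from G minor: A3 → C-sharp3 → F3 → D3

G minor to F-sharp minor down is a minor second, so every note moves down by that interval.
A3 -> G#3
C#3 -> B#2
F3 -> E3
D3 -> C#3

G#3 B#2 E3 C#3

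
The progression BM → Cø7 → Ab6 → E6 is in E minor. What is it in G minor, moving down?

DM Ebø7 Cb6 G6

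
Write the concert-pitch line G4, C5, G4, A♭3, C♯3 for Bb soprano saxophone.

Written C4 sounds as Bb3 on the Bb soprano saxophone, so concert pitches are written a major second up.
G4 → A4
C5 → D5
G4 → A4
Ab3 → Bb3
C#3 → D#3

A4 D5 A4 Bb3 D#3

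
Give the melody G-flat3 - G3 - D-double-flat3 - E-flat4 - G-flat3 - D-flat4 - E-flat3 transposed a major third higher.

Bb3 B3 Fb3 G4 Bb3 F4 G3

A major third up from Gb3 gives Bb3.
G3 up a major third is B3.
Dbb3 up a major third is Fb3.
Eb4: a third up reaches G, and 4 semitones makes it G4.
Gb3 up a major third is Bb3.
Db4 up a major third is F4.
Eb3 up a major third is G3.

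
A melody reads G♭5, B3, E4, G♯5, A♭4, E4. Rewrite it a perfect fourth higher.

Gb5 → Cb6
B3 → E4
E4 → A4
G#5 → C#6
Ab4 → Db5
E4 → A4

Cb6 E4 A4 C#6 Db5 A4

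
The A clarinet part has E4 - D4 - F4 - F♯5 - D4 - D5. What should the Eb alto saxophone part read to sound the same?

A#4 G#4 B4 B#5 G#4 G#5

First find concert pitch: the A clarinet sounds a minor third below written, so E4 D4 F4 F♯5 D4 D5 sounds C#4 B3 D4 D#5 B3 B4.
Then write for Eb alto saxophone: it sounds a major sixth below written, so the part must be a major sixth above concert.
C#4 → A#4
B3 → G#4
D4 → B4
D#5 → B#5
B3 → G#4
B4 → G#5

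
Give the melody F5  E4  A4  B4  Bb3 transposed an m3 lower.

A minor third down from F5 gives D5.
E4: a third down reaches C, and 3 semitones makes it C#4.
A4 down a minor third is F#4.
B4 down a minor third is G#4.
Bb3 down a minor third is G3.

D5 C#4 F#4 G#4 G3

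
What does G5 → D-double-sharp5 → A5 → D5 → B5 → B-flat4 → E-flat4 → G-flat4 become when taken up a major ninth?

A6 E##6 B6 E6 C#7 C6 F5 Ab5

G5: a ninth up reaches A, and 14 semitones makes it A6.
D##5 up a major ninth is E##6.
A5: a ninth up reaches B, and 14 semitones makes it B6.
A major ninth up from D5 gives E6.
A major ninth up from B5 gives C#7.
Bb4 up a major ninth is C6.
A major ninth up from Eb4 gives F5.
Gb4: a ninth up reaches A, and 14 semitones makes it Ab5.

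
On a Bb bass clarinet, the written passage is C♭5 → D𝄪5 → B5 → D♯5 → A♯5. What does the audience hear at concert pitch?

The Bb bass clarinet sounds a major ninth below written, so transpose each written note down a major ninth.
Cb5 becomes Bbb3
D##5 becomes C##4
B5 becomes A4
D#5 becomes C#4
A#5 becomes G#4

Bbb3 C##4 A4 C#4 G#4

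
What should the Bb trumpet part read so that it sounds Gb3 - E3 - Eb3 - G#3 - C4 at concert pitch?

Ab3 F#3 F3 A#3 D4

The Bb trumpet sounds a major second below written, so the written part must be a major second above concert — transpose each note up.
Gb3 → Ab3
E3 → F#3
Eb3 → F3
G#3 → A#3
C4 → D4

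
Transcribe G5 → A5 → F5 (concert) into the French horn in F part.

The French horn in F sounds a perfect fifth below written, so the written part must be a perfect fifth above concert — transpose each note up.
G5 gives D6
A5 gives E6
F5 gives C6

D6 E6 C6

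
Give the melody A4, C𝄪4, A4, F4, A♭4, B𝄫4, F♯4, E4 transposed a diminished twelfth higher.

Eb6 G#5 Eb6 Cb6 Ebb6 Fbb6 C6 Bb5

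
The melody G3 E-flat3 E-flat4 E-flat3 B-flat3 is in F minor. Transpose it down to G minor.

A2 F2 F3 F2 C3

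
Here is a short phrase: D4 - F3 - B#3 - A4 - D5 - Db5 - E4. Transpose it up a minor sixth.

Bb4 Db4 G#4 F5 Bb5 Bbb5 C5

D4 up a minor sixth is Bb4.
F3 up a minor sixth is Db4.
B#3: a sixth up reaches G, and 8 semitones makes it G#4.
A4: a sixth up reaches F, and 8 semitones makes it F5.
D5: a sixth up reaches B, and 8 semitones makes it Bb5.
Db5: a sixth up reaches B, and 8 semitones makes it Bbb5.
A minor sixth up from E4 gives C5.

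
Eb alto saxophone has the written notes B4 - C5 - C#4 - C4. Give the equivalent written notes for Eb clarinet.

B3 C4 C#3 C3

First find concert pitch: the Eb alto saxophone sounds a major sixth below written, so B4 C5 C#4 C4 sounds D4 Eb4 E3 Eb3.
Then write for Eb clarinet: it sounds a minor third above written, so the part must be a minor third below concert.
D4 → B3
Eb4 → C4
E3 → C#3
Eb3 → C3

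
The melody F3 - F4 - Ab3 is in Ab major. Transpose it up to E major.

C#4 C#5 E4

From Ab up to E is an augmented fifth; apply that to each pitch.
F3 to C#4
F4 to C#5
Ab3 to E4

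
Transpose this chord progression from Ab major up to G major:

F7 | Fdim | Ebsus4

Ab major up to G major is a major seventh; each chord root moves by that interval while the quality stays the same.
F7: root F up a major seventh → E, giving E7.
Fdim: root F up a major seventh → E, giving Edim.
Ebsus4: root Eb up a major seventh → D, giving Dsus4.

E7 Edim Dsus4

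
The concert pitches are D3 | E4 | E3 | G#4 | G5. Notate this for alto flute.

G3 A4 A3 C#5 C6

Written C4 sounds as G3 on the alto flute, so concert pitches are written a perfect fourth up.
D3 becomes G3
E4 becomes A4
E3 becomes A3
G#4 becomes C#5
G5 becomes C6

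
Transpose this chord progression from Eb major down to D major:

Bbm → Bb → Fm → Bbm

Eb major down to D major is a minor second; each chord root moves by that interval while the quality stays the same.
Bbm: root Bb down a minor second → A, giving Am.
Bb: root Bb down a minor second → A, giving A.
Fm: root F down a minor second → E, giving Em.
Bbm: root Bb down a minor second → A, giving Am.

Am A Em Am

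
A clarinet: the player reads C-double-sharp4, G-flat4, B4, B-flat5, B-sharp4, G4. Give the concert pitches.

A##3 Eb4 G#4 G5 G##4 E4

Written C4 on the A clarinet sounds as A3, a minor third lower; apply that shift to every note.
C##4 becomes A##3
Gb4 becomes Eb4
B4 becomes G#4
Bb5 becomes G5
B#4 becomes G##4
G4 becomes E4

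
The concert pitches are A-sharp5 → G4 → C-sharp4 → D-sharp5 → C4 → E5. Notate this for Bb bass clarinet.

B#6 A5 D#5 E#6 D5 F#6

The Bb bass clarinet sounds a major ninth below written, so the written part must be a major ninth above concert — transpose each note up.
A#5 becomes B#6
G4 becomes A5
C#4 becomes D#5
D#5 becomes E#6
C4 becomes D5
E5 becomes F#6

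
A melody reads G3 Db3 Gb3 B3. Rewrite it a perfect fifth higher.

D4 Ab3 Db4 F#4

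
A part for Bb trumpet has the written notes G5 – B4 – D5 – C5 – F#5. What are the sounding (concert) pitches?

F5 A4 C5 Bb4 E5

Written C4 on the Bb trumpet sounds as Bb3, a major second lower; apply that shift to every note.
G5 → F5
B4 → A4
D5 → C5
C5 → Bb4
F#5 → E5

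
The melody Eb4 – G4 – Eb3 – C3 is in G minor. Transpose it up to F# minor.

D5 F#5 D4 B3

From G up to F# is a major seventh; apply that to each pitch.
Eb4 to D5
G4 to F#5
Eb3 to D4
C3 to B3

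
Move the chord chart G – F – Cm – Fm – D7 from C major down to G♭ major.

Db Cb Gbm Cbm Ab7

C major down to G♭ major is an augmented fourth; each chord root moves by that interval while the quality stays the same.
G: root G down an augmented fourth → Db, giving Db.
F: root F down an augmented fourth → Cb, giving Cb.
Cm: root C down an augmented fourth → Gb, giving Gbm.
Fm: root F down an augmented fourth → Cb, giving Cbm.
D7: root D down an augmented fourth → Ab, giving Ab7.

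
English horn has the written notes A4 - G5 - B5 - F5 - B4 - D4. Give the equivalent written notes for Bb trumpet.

E4 D5 F#5 C5 F#4 A3

First find concert pitch: the English horn sounds a perfect fifth below written, so A4 G5 B5 F5 B4 D4 sounds D4 C5 E5 Bb4 E4 G3.
Then write for Bb trumpet: it sounds a major second below written, so the part must be a major second above concert.
D4 → E4
C5 → D5
E5 → F#5
Bb4 → C5
E4 → F#4
G3 → A3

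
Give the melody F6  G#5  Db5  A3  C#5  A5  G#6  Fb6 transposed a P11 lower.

F6 down a perfect eleventh is C5.
G#5: an eleventh down reaches D, and 17 semitones makes it D#4.
A perfect eleventh down from Db5 gives Ab3.
A3: an eleventh down reaches E, and 17 semitones makes it E2.
C#5 down a perfect eleventh is G#3.
A5 down a perfect eleventh is E4.
G#6: an eleventh down reaches D, and 17 semitones makes it D#5.
Fb6: an eleventh down reaches C, and 17 semitones makes it Cb5.

C5 D#4 Ab3 E2 G#3 E4 D#5 Cb5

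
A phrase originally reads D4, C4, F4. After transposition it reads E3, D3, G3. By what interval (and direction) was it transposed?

From D4 to E3 is 7 letter names — a seventh of some quality.
E3 to D4 is 10 semitones, which makes it a minor seventh; the second version is lower, so the direction is down.
Checking another pair — F4 → G3 — gives the same interval.

down a minor seventh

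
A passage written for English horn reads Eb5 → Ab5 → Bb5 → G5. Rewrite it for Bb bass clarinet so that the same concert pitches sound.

Bb5 Eb6 F6 D6

First find concert pitch: the English horn sounds a perfect fifth below written, so Eb5 Ab5 Bb5 G5 sounds Ab4 Db5 Eb5 C5.
Then write for Bb bass clarinet: it sounds a major ninth below written, so the part must be a major ninth above concert.
Ab4 → Bb5
Db5 → Eb6
Eb5 → F6
C5 → D6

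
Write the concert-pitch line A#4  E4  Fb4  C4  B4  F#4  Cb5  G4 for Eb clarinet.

F##4 C#4 Db4 A3 G#4 D#4 Ab4 E4

The Eb clarinet sounds a minor third above written, so the written part must be a minor third below concert — transpose each note down.
A#4 -> F##4
E4 -> C#4
Fb4 -> Db4
C4 -> A3
B4 -> G#4
F#4 -> D#4
Cb5 -> Ab4
G4 -> E4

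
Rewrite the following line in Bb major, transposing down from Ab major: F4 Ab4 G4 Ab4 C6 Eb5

Ab major to Bb major down is a minor seventh, so every note moves down by that interval.
F4 -> G3
Ab4 -> Bb3
G4 -> A3
Ab4 -> Bb3
C6 -> D5
Eb5 -> F4

G3 Bb3 A3 Bb3 D5 F4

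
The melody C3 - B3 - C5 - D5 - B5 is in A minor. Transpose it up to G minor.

Bb3 A4 Bb5 C6 A6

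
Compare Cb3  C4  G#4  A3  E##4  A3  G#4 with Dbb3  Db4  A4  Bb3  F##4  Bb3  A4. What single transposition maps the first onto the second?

up a minor second

Take the first pair: Cb3 → Dbb3. C to D spans 2 letter names, so the interval is some kind of second.
Cb3 to Dbb3 is 1 semitone, which makes it a minor second; the second version is higher, so the direction is up.
Checking another pair — G#4 → A4 — gives the same interval.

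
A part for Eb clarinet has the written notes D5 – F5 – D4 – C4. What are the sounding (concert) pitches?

Written C4 on the Eb clarinet sounds as Eb4, a minor third higher; apply that shift to every note.
D5 → F5
F5 → Ab5
D4 → F4
C4 → Eb4

F5 Ab5 F4 Eb4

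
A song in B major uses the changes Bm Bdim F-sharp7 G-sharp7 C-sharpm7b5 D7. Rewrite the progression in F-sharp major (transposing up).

F#m F#dim C#7 D#7 G#m7b5 A7

B major up to F-sharp major is a perfect fifth; each chord root moves by that interval while the quality stays the same.
Bm: root B up a perfect fifth → F#, giving F#m.
Bdim: root B up a perfect fifth → F#, giving F#dim.
F-sharp7: root F-sharp up a perfect fifth → C#, giving C#7.
G-sharp7: root G-sharp up a perfect fifth → D#, giving D#7.
C-sharpm7b5: root C-sharp up a perfect fifth → G#, giving G#m7b5.
D7: root D up a perfect fifth → A, giving A7.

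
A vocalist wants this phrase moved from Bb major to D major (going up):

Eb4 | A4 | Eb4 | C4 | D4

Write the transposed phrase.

G4 C#5 G4 E4 F#4

From Bb up to D is a major third; apply that to each pitch.
Eb4 to G4
A4 to C#5
Eb4 to G4
C4 to E4
D4 to F#4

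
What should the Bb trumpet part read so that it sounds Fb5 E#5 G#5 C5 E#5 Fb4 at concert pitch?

Gb5 F##5 A#5 D5 F##5 Gb4

Written C4 sounds as Bb3 on the Bb trumpet, so concert pitches are written a major second up.
Fb5 to Gb5
E#5 to F##5
G#5 to A#5
C5 to D5
E#5 to F##5
Fb4 to Gb4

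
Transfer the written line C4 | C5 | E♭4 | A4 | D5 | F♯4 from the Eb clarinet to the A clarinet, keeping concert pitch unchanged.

First find concert pitch: the Eb clarinet sounds a minor third above written, so C4 C5 E♭4 A4 D5 F♯4 sounds Eb4 Eb5 Gb4 C5 F5 A4.
Then write for A clarinet: it sounds a minor third below written, so the part must be a minor third above concert.
Eb4 → Gb4
Eb5 → Gb5
Gb4 → Bbb4
C5 → Eb5
F5 → Ab5
A4 → C5

Gb4 Gb5 Bbb4 Eb5 Ab5 C5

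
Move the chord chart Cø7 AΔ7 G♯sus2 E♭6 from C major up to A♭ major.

C major up to A♭ major is a minor sixth; each chord root moves by that interval while the quality stays the same.
Cø7: root C up a minor sixth → Ab, giving Abø7.
AΔ7: root A up a minor sixth → F, giving FΔ7.
G♯sus2: root G♯ up a minor sixth → E, giving Esus2.
E♭6: root E♭ up a minor sixth → Cb, giving Cb6.

Abø7 FΔ7 Esus2 Cb6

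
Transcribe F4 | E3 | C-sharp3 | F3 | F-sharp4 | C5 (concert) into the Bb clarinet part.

G4 F#3 D#3 G3 G#4 D5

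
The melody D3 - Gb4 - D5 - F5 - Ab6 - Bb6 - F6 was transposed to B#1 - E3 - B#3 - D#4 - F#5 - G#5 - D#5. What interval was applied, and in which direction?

down a diminished tenth

From D3 to B#1 is 10 letter names — a tenth of some quality.
B#1 to D3 is 14 semitones, which makes it a diminished tenth; the second version is lower, so the direction is down.
Checking another pair — F6 → D#5 — gives the same interval.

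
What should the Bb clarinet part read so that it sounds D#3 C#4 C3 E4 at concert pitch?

Written C4 sounds as Bb3 on the Bb clarinet, so concert pitches are written a major second up.
D#3 becomes E#3
C#4 becomes D#4
C3 becomes D3
E4 becomes F#4

E#3 D#4 D3 F#4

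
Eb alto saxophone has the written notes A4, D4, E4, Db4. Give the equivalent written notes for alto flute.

F4 Bb3 C4 Bbb3

First find concert pitch: the Eb alto saxophone sounds a major sixth below written, so A4 D4 E4 Db4 sounds C4 F3 G3 Fb3.
Then write for alto flute: it sounds a perfect fourth below written, so the part must be a perfect fourth above concert.
C4 → F4
F3 → Bb3
G3 → C4
Fb3 → Bbb3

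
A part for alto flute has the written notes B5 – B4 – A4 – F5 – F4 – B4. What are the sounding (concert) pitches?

F#5 F#4 E4 C5 C4 F#4

Written C4 on the alto flute sounds as G3, a perfect fourth lower; apply that shift to every note.
B5 becomes F#5
B4 becomes F#4
A4 becomes E4
F5 becomes C5
F4 becomes C4
B4 becomes F#4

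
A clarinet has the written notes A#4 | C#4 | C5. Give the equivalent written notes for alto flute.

B#4 D#4 D5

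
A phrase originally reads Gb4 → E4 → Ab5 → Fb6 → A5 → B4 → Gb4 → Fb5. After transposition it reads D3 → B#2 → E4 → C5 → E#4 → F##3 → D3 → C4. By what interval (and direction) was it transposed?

down a diminished eleventh

Take the first pair: Gb4 → D3. G to D spans 11 letter names, so the interval is some kind of eleventh.
D3 to Gb4 is 16 semitones, which makes it a diminished eleventh; the second version is lower, so the direction is down.
Checking another pair — Fb5 → C4 — gives the same interval.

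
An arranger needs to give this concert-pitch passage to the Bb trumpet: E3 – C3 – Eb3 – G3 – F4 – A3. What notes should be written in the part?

Written C4 sounds as Bb3 on the Bb trumpet, so concert pitches are written a major second up.
E3 -> F#3
C3 -> D3
Eb3 -> F3
G3 -> A3
F4 -> G4
A3 -> B3

F#3 D3 F3 A3 G4 B3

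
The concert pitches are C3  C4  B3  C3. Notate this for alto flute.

F3 F4 E4 F3

The alto flute sounds a perfect fourth below written, so the written part must be a perfect fourth above concert — transpose each note up.
C3 to F3
C4 to F4
B3 to E4
C3 to F3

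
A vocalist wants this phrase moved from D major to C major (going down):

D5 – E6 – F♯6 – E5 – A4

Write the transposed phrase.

C5 D6 E6 D5 G4

From D down to C is a major second; apply that to each pitch.
D5 → C5
E6 → D6
F#6 → E6
E5 → D5
A4 → G4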